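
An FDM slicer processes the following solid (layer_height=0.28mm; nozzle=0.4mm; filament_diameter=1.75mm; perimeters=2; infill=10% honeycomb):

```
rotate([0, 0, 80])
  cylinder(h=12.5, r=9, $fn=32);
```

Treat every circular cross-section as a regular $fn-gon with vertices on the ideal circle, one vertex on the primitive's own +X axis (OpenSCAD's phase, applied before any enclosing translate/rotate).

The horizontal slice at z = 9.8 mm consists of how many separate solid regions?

At z = 9.8 mm: the cylinder: section is a regular 32-gon, circumradius r=9; (rotated 80° about Z; rotation is an isometry so areas/perimeters/island counts are preserved). The result has 1 disconnected region.

1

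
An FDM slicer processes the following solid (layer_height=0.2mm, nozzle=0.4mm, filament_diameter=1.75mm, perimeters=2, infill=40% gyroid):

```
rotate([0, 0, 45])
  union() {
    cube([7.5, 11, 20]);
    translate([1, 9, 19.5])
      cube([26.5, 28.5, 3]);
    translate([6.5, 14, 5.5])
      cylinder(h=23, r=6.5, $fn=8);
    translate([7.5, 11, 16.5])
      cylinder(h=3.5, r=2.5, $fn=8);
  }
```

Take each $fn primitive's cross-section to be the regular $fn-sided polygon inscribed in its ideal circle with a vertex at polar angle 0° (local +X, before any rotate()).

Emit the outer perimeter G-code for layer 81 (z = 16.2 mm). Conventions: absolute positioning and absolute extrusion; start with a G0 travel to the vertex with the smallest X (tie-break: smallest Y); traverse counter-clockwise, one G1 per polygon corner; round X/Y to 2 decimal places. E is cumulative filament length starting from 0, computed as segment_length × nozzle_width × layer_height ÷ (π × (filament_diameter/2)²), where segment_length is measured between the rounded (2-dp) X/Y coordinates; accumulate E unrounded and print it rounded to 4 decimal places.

At z = 16.2 mm: the cube is present — its section is the full 7.5×11 rectangle; the cube at (1, 9) is not intersected at this z (z outside [19.5, 22.5]); the r=6.5 cylinder at (6.5, 14) contributes a regular 8-gon of circumradius 6.5; the cylinder at (7.5, 11) is not intersected at this z (z outside [16.5, 20]); Taking the union: the regions partially overlap (shared area 15.53 mm²), so overlapping operands fuse into one piece — 1 connected region; (whole slice rotated 45° about Z — lengths, areas and connectivity unchanged). The outline is a single polygon with 11 vertices. Extrusion per mm of travel: 0.4 × 0.2 / (π × 0.875²) = 0.033260. Accumulating E over each segment gives final E = 1.9845.

G0 X-11.80 Y14.50 Z16.20
G1 X-9.90 Y9.90 E0.1655
G1 X-6.90 Y8.66 E0.2735
G1 X-7.78 Y7.78 E0.3149
G1 X0.00 Y0.00 E0.6808
G1 X5.30 Y5.30 E0.9301
G1 X-0.29 Y10.90 E1.1933
G1 X1.20 Y14.50 E1.3229
G1 X-0.71 Y19.09 E1.4883
G1 X-5.30 Y21.00 E1.6536
G1 X-9.90 Y19.09 E1.8193
G1 X-11.80 Y14.50 E1.9845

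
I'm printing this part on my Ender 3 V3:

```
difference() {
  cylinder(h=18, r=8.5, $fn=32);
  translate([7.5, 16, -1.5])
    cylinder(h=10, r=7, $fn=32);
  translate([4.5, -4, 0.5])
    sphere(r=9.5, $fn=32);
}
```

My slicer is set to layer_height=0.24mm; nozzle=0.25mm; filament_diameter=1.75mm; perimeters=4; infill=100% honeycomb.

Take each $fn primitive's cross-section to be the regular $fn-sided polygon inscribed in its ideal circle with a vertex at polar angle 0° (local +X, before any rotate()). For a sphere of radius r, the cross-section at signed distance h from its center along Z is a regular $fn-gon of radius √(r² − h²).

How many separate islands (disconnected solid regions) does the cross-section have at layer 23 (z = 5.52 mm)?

At z = 5.52 mm: the r=8.5 cylinder contributes a regular 32-gon of circumradius 8.5; the r=7 cylinder at (7.5, 16) gives a regular 32-gon of circumradius 7 (constant along its height); the r=9.5 sphere at (4.5, -4) contributes a regular 32-gon of circumradius √(9.5²−5.02²) = 8.065; After the difference (first − rest): starting from the r=8.5 cylinder, the r=7 cylinder at (7.5, 16) misses the remaining region (no effect); the r=9.5 sphere at (4.5, -4) partially overlaps it — only the 116.85 mm² overlap (of its 203.05 mm²) is removed, clipping the outline — 1 connected region. Overall, the cross-section is a single solid region. Island count = 1.

1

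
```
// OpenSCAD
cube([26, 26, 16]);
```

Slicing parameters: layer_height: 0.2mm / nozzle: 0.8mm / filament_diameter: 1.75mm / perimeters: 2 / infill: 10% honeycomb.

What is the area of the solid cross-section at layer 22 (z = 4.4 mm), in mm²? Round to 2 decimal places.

At z = 4.4 mm: the cube is present — its section is the full 26×26 rectangle (area 676.00 mm²). Overall, the cross-section is a single solid region. Net area = 676.00 mm².

676.00 mm²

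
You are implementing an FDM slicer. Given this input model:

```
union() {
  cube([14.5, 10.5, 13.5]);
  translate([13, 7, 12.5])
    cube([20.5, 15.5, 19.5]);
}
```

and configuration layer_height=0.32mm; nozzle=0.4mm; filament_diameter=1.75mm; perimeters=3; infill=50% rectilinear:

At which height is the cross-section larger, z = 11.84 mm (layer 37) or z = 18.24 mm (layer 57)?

Layer 37 (z = 11.84): the cube (footprint 14.5×10.5) is included at this height (area 152.25 mm²); the cube at (13, 7) is not intersected at this z (z outside [12.5, 32]); Combining (union): only the 14.5×10.5 cube is present, so the union is just that shape — area = 152.25 mm². So its area = 152.25 mm². Layer 57 (z = 18.24): the cube does not reach this height (z outside [0, 13.5]); the cube at (13, 7) is present — its section is the full 20.5×15.5 rectangle (area 317.75 mm²); Merging all regions: only the 20.5×15.5 cube at (13, 7) is present, so the union is just that shape — area = 317.75 mm². So its area = 317.75 mm². Layer 57 is larger (317.75 vs 152.25 mm²).

layer 57 (z = 18.24 mm)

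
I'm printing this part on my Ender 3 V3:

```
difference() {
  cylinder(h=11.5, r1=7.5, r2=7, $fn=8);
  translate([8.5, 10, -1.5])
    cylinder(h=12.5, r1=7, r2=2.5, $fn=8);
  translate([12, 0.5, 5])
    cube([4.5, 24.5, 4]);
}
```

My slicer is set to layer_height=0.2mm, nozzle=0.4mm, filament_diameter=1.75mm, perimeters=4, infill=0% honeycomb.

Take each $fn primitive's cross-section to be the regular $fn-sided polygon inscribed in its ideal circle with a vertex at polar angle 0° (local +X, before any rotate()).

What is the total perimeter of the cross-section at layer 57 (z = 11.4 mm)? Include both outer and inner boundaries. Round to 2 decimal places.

42.89 mm

At z = 11.4 mm: the cone contributes a regular 8-gon of circumradius 7.004 (interpolated between r1=7.5 and r2=7 at t=0.991) (perimeter = 2·8·7.004·sin(180°/8) = 42.89 mm); the cone at (8.5, 10) is not intersected at this z (z outside [-1.5, 11]); the cube at (12, 0.5) does not reach this height (z outside [5, 9]); Taking the first minus the rest: none of the subtracted shapes is present at this height, so the cone is unchanged — boundary = 42.89 mm. Overall, the cross-section is a single solid region. Total boundary length (outer) = 42.89 mm.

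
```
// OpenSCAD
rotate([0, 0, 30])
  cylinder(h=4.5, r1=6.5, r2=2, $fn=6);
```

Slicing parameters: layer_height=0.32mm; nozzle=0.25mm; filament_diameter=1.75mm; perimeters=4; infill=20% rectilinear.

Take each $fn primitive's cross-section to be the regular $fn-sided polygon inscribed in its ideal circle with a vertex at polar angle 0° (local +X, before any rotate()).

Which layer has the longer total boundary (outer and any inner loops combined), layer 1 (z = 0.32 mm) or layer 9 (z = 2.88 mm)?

layer 1 (z = 0.32 mm)

Layer 1 (z = 0.32): the cone contributes a regular 6-gon of circumradius 6.180 (interpolated between r1=6.5 and r2=2 at t=0.071) (perimeter = 2·6·6.180·sin(180°/6) = 37.08 mm); (rotated 30° about Z; rotation is an isometry so areas/perimeters/island counts are preserved). So its perimeter = 37.08 mm. Layer 9 (z = 2.88): the cone (r1=6.5→r2=2) has section circumradius 3.620 here — a regular 6-gon (perimeter = 2·6·3.620·sin(180°/6) = 21.72 mm); (whole slice rotated 30° about Z — lengths, areas and connectivity unchanged). So its perimeter = 21.72 mm. Layer 1 is larger (37.08 vs 21.72 mm).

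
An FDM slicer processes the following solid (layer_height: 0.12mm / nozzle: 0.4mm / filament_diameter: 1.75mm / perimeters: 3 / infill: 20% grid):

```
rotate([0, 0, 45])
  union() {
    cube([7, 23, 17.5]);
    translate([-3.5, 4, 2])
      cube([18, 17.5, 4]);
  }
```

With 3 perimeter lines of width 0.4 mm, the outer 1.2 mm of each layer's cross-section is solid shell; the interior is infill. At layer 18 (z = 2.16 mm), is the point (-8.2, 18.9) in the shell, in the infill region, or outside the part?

infill

At z = 2.16 mm: the 7×23 cube contributes its full rectangle; the cube at (-3.5, 4) (footprint 18×17.5) is included at this height; Merging all regions: the regions partially overlap (shared area 122.50 mm²), so overlapping operands fuse into one piece — 1 connected region; (whole slice rotated 45° about Z — lengths, areas and connectivity unchanged). Overall, the cross-section is a single solid region. Undo the 45° rotation: the query point maps to (7.566, 19.163) in the un-rotated model frame. The nearest boundary edge runs (7.00, 21.50)→(14.50, 21.50); distance from the point to it = 2.34 mm. The point is inside the cross-section and 2.34 mm from the nearest boundary — more than the 1.2 mm shell width (3 × 0.4), so it's in the infill interior.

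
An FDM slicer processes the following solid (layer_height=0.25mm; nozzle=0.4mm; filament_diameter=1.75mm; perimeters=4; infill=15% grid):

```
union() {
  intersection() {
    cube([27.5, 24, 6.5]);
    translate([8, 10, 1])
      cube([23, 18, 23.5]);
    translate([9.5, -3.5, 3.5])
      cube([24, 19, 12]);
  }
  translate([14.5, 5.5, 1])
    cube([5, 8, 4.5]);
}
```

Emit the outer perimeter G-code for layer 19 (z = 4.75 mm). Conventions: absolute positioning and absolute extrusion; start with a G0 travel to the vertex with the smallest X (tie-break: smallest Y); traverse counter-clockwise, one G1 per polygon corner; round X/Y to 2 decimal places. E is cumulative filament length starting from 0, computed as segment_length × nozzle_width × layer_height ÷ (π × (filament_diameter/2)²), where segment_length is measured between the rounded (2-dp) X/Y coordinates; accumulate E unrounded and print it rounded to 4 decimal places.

G0 X9.50 Y10.00 Z4.75
G1 X14.50 Y10.00 E0.2079
G1 X14.50 Y5.50 E0.3950
G1 X19.50 Y5.50 E0.6028
G1 X19.50 Y10.00 E0.7899
G1 X27.50 Y10.00 E1.1225
G1 X27.50 Y15.50 E1.3512
G1 X9.50 Y15.50 E2.0995
G1 X9.50 Y10.00 E2.3282

At z = 4.75 mm: the cube is present — its section is the full 27.5×24 rectangle; the cube at (8, 10) is present — its section is the full 23×18 rectangle; the cube at (9.5, -3.5) (footprint 24×19) is included at this height; After intersecting: the 23×18 cube at (8, 10) partially overlaps the 27.5×24 cube; clipping to the common part keeps 273.00 mm²; the 24×19 cube at (9.5, -3.5) partially overlaps the running intersection; clipping to the common part keeps 99.00 mm² — 1 connected region; the cube at (14.5, 5.5) (footprint 5×8) is included at this height; Combining (union): the regions partially overlap (shared area 17.50 mm²), so overlapping operands fuse into one piece — 1 connected region. The outline is a single polygon with 8 vertices. Extrusion per mm of travel: 0.4 × 0.25 / (π × 0.875²) = 0.041575. Accumulating E over each segment gives final E = 2.3282.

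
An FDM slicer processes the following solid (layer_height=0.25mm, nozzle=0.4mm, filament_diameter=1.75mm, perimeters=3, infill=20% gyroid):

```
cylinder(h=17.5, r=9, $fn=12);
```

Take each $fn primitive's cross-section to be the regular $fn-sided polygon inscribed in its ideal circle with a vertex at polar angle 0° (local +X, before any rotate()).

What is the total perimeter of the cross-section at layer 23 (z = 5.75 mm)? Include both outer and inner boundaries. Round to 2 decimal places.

At z = 5.75 mm: the r=9 cylinder gives a regular 12-gon of circumradius 9 (constant along its height) (perimeter = 2·12·9.000·sin(180°/12) = 55.90 mm). Overall, the cross-section is a single solid region. Total boundary length (outer) = 55.90 mm.

55.90 mm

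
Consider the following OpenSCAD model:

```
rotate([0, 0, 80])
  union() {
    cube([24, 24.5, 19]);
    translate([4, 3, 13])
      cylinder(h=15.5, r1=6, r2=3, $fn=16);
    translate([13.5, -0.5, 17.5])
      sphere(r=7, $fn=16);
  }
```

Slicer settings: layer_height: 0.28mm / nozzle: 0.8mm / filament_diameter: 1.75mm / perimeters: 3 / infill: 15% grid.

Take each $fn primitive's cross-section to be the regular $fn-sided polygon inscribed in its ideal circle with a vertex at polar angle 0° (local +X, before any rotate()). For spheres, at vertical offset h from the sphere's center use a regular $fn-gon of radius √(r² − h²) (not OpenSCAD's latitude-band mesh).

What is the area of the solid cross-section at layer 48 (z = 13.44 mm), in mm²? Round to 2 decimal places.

At z = 13.44 mm: the cube (footprint 24×24.5) is included at this height (area 588.00 mm²); the cone at (4, 3): at t=0.028 of its height the radius interpolates to r₁+(r₂−r₁)t = 5.915, giving a regular 16-gon of that circumradius (area = (16/2)·5.915²·sin(360°/16) = 107.11 mm²); the sphere at (13.5, -0.5): section is a regular 16-gon, circumradius = √(r²−h²) = √(7²−4.06²) = 5.702 (area = (16/2)·5.702²·sin(360°/16) = 99.55 mm²); Taking the union: the regions partially overlap — summed areas 794.65 mm² minus the doubly-counted overlap 121.85 mm² gives 672.80 mm² — area = 672.80 mm²; (whole slice rotated 80° about Z — lengths, areas and connectivity unchanged). Overall, the cross-section is a single solid region. Net area = 672.80 mm².

672.80 mm²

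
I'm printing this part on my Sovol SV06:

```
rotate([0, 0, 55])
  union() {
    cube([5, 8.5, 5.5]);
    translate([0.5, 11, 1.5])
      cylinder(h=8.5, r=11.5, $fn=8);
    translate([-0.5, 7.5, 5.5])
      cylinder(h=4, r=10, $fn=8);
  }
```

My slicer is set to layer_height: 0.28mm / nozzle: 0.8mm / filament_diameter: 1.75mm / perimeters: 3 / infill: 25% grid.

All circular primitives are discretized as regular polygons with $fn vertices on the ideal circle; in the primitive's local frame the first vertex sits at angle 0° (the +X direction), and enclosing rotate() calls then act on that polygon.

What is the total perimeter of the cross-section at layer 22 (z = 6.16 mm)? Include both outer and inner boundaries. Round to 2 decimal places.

74.20 mm

At z = 6.16 mm: the cube is absent (z outside [0, 5.5]); the r=11.5 cylinder at (0.5, 11) contributes a regular 8-gon of circumradius 11.5 (perimeter = 2·8·11.500·sin(180°/8) = 70.41 mm); the r=10 cylinder at (-0.5, 7.5) contributes a regular 8-gon of circumradius 10 (perimeter = 2·8·10.000·sin(180°/8) = 61.23 mm); Combining (union): the regions partially overlap (shared area 247.34 mm²), so the edge portions inside another operand are dropped and the merged outline is re-measured after clipping — boundary = 74.20 mm; (rotated 55° about Z; rotation is an isometry so areas/perimeters/island counts are preserved). Overall, the cross-section is a single solid region. Total boundary length (outer) = 74.20 mm.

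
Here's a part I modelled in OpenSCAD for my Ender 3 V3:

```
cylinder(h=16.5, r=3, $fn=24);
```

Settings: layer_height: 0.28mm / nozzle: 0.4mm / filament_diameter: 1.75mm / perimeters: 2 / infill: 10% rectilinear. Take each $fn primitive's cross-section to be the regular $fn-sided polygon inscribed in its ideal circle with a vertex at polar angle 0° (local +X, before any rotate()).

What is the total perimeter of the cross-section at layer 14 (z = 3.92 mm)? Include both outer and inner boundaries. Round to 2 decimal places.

18.80 mm

At z = 3.92 mm: the r=3 cylinder gives a regular 24-gon of circumradius 3 (constant along its height) (perimeter = 2·24·3.000·sin(180°/24) = 18.80 mm). Overall, the cross-section is a single solid region. Total boundary length (outer) = 18.80 mm.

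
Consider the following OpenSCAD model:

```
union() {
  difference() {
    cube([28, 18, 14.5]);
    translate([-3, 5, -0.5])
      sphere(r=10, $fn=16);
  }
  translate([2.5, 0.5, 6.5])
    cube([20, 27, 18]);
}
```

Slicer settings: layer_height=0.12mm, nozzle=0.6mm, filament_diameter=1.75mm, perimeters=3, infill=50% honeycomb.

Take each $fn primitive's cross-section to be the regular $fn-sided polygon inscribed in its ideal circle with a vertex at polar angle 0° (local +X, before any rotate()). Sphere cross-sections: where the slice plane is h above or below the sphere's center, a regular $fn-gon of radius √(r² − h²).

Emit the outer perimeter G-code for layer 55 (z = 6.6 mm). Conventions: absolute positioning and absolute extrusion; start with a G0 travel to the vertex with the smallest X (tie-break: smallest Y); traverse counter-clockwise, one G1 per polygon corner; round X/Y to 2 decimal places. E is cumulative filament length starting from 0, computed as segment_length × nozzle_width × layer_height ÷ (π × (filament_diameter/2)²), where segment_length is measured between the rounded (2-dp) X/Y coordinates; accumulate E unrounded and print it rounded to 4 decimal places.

At z = 6.6 mm: the 28×18 cube contributes its full rectangle; the sphere at (-3, 5): section is a regular 16-gon, circumradius = √(r²−h²) = √(10²−7.1²) = 7.042; After the difference (first − rest): starting from the 28×18 cube, the r=10 sphere at (-3, 5) partially overlaps it — only the 34.22 mm² overlap (of its 151.82 mm²) is removed, clipping the outline — 1 connected region; the cube at (2.5, 0.5) is present — its section is the full 20×27 rectangle; Merging all regions: the regions partially overlap (shared area 341.62 mm²), so overlapping operands fuse into one piece — 1 connected region. The outline is a single polygon with 13 vertices. Extrusion per mm of travel: 0.6 × 0.12 / (π × 0.875²) = 0.029934. Accumulating E over each segment gives final E = 3.3059.

G0 X0.00 Y11.30 Z6.60
G1 X1.98 Y9.98 E0.0712
G1 X2.50 Y9.20 E0.0993
G1 X2.50 Y0.80 E0.3507
G1 X1.98 Y0.02 E0.3788
G1 X1.95 Y0.00 E0.3799
G1 X28.00 Y0.00 E1.1597
G1 X28.00 Y18.00 E1.6985
G1 X22.50 Y18.00 E1.8631
G1 X22.50 Y27.50 E2.1475
G1 X2.50 Y27.50 E2.7462
G1 X2.50 Y18.00 E3.0305
G1 X0.00 Y18.00 E3.1054
G1 X0.00 Y11.30 E3.3059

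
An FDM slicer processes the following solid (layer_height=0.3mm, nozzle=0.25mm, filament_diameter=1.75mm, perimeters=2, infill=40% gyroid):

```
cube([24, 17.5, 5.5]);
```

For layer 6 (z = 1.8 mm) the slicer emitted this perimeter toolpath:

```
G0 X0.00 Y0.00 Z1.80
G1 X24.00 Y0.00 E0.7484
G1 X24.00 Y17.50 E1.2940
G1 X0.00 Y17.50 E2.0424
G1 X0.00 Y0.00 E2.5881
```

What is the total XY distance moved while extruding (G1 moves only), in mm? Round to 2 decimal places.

83.00 mm

Sum the Euclidean lengths of each G1 segment: total = 83.00 mm.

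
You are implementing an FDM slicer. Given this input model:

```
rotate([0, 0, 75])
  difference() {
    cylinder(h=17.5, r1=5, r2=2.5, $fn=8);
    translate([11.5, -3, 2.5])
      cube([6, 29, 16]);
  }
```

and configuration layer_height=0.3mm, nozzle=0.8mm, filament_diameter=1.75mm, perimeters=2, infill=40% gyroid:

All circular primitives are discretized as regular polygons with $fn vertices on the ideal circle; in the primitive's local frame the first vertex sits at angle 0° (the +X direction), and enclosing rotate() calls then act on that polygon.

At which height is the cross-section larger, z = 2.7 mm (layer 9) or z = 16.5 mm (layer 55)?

Layer 9 (z = 2.7): the cone: at t=0.154 of its height the radius interpolates to r₁+(r₂−r₁)t = 4.614, giving a regular 8-gon of that circumradius (area = (8/2)·4.614²·sin(360°/8) = 60.22 mm²); the cube at (11.5, -3) (footprint 6×29) is included at this height (area 174.00 mm²); Subtracting the remaining from the first: starting from the cone (60.22 mm²), the 6×29 cube at (11.5, -3) misses the remaining region (no effect) — area = 60.22 mm²; (whole slice rotated 75° about Z — lengths, areas and connectivity unchanged). So its area = 60.22 mm². Layer 55 (z = 16.5): the cone contributes a regular 8-gon of circumradius 2.643 (interpolated between r1=5 and r2=2.5 at t=0.943) (area = (8/2)·2.643²·sin(360°/8) = 19.76 mm²); the 6×29 cube at (11.5, -3) contributes its full rectangle (area 174.00 mm²); After the difference (first − rest): starting from the cone (19.76 mm²), the 6×29 cube at (11.5, -3) misses the remaining region (no effect) — area = 19.76 mm²; (whole slice rotated 75° about Z — lengths, areas and connectivity unchanged). So its area = 19.76 mm². Layer 9 is larger (60.22 vs 19.76 mm²).

layer 9 (z = 2.7 mm)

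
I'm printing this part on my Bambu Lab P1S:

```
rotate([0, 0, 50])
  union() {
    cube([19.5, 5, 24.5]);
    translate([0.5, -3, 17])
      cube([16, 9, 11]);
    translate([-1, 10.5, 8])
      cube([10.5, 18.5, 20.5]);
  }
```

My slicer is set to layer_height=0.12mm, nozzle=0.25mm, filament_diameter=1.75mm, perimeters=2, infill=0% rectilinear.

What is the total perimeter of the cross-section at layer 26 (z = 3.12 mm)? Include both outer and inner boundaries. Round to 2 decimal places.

At z = 3.12 mm: the cube (footprint 19.5×5) is included at this height (perimeter 49.00 mm); the cube at (0.5, -3) is not intersected at this z (z outside [17, 28]); the cube at (-1, 10.5) is not intersected at this z (z outside [8, 28.5]); Merging all regions: only the 19.5×5 cube is present, so the union is just that shape — boundary = 49.00 mm; (whole slice rotated 50° about Z — lengths, areas and connectivity unchanged). Overall, the cross-section is a single solid region. Total boundary length (outer) = 49.00 mm.

49.00 mm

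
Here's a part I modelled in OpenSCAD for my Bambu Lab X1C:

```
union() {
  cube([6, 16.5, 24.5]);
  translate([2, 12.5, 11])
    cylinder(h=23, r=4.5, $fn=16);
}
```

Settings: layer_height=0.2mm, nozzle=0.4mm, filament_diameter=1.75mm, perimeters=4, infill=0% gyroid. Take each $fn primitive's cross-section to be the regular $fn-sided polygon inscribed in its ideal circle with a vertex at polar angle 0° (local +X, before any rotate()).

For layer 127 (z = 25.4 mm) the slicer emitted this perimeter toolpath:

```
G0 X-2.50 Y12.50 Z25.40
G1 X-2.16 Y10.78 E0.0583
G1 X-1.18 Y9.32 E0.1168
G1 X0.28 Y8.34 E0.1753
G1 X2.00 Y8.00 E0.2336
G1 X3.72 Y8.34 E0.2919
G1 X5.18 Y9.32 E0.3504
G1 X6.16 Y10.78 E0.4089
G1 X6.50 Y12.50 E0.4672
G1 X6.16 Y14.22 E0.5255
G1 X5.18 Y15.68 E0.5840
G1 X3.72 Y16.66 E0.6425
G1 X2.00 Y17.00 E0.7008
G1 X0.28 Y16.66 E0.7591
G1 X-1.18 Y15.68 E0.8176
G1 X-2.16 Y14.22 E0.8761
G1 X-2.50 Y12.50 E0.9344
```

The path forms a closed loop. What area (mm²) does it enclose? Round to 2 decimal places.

62.00 mm²

Apply the shoelace formula to the sequence of (X, Y) vertices; enclosed area = 62.00 mm².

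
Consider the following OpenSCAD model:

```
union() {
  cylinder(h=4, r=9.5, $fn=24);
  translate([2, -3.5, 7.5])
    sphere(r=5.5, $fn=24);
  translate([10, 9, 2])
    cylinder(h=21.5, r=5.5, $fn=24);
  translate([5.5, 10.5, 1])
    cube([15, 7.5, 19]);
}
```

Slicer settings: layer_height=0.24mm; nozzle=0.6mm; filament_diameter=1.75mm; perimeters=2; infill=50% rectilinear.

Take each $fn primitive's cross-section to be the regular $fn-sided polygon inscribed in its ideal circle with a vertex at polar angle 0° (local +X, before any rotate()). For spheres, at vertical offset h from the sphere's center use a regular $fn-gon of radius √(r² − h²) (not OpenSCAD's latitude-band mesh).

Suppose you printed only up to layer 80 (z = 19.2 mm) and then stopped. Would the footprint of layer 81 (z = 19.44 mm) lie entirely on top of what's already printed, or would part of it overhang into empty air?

entirely on top

Compare the two slices. At z = 19.2: the cylinder is not intersected at this z (z outside [0, 4]); the sphere at (2, -3.5) is not intersected at this z (|z−center|=11.700 > r=5.5); the r=5.5 cylinder at (10, 9) gives a regular 24-gon of circumradius 5.5 (constant along its height) (area = (24/2)·5.500²·sin(360°/24) = 93.95 mm²); the 15×7.5 cube at (5.5, 10.5) contributes its full rectangle (area 112.50 mm²); Combining (union): the regions partially overlap — summed areas 206.45 mm² minus the doubly-counted overlap 30.08 mm² gives 176.38 mm² — area = 176.38 mm². At z = 19.44: the cylinder is not intersected at this z (z outside [0, 4]); the sphere at (2, -3.5) is absent (|z−center|=11.940 > r=5.5); the r=5.5 cylinder at (10, 9) contributes a regular 24-gon of circumradius 5.5 (area = (24/2)·5.500²·sin(360°/24) = 93.95 mm²); the cube at (5.5, 10.5) is present — its section is the full 15×7.5 rectangle (area 112.50 mm²); Merging all regions: the regions partially overlap — summed areas 206.45 mm² minus the doubly-counted overlap 30.08 mm² gives 176.38 mm² — area = 176.38 mm². Checking containment: the cross-section at z = 19.44 is a subset of the cross-section at z = 19.2.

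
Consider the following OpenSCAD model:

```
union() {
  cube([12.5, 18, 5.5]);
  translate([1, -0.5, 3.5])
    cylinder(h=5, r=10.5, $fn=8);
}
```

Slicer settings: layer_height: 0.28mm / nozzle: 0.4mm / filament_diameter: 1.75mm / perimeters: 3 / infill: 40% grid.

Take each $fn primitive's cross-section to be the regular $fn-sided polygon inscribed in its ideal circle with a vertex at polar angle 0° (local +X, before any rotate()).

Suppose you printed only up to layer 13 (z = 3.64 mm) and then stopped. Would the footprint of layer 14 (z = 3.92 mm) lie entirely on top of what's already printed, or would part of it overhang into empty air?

Compare the two slices. At z = 3.64: the cube (footprint 12.5×18) is included at this height (area 225.00 mm²); the r=10.5 cylinder at (1, -0.5) contributes a regular 8-gon of circumradius 10.5 (area = (8/2)·10.500²·sin(360°/8) = 311.83 mm²); Merging all regions: the regions partially overlap — summed areas 536.83 mm² minus the doubly-counted overlap 82.55 mm² gives 454.28 mm² — area = 454.28 mm². At z = 3.92: the cube (footprint 12.5×18) is included at this height (area 225.00 mm²); the r=10.5 cylinder at (1, -0.5) gives a regular 8-gon of circumradius 10.5 (constant along its height) (area = (8/2)·10.500²·sin(360°/8) = 311.83 mm²); Merging all regions: the regions partially overlap — summed areas 536.83 mm² minus the doubly-counted overlap 82.55 mm² gives 454.28 mm² — area = 454.28 mm². Checking containment: the cross-section at z = 3.92 is a subset of the cross-section at z = 3.64.

entirely on top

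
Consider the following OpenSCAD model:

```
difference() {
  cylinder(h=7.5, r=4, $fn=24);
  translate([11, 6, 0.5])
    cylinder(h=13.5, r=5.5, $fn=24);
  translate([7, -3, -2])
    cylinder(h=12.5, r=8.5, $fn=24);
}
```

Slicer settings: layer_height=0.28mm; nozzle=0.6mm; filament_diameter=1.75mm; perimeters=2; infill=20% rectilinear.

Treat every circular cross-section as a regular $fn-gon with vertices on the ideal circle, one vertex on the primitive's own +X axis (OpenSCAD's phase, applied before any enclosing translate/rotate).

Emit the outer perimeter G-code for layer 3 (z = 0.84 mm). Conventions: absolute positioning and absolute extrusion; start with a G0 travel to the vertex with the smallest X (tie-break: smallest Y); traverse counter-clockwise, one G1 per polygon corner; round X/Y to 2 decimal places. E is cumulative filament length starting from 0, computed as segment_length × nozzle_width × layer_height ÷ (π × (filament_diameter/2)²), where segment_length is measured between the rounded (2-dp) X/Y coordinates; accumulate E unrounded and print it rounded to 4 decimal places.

At z = 0.84 mm: the r=4 cylinder contributes a regular 24-gon of circumradius 4; the cylinder at (11, 6): section is a regular 24-gon, circumradius r=5.5; the r=8.5 cylinder at (7, -3) contributes a regular 24-gon of circumradius 8.5; Subtracting the remaining from the first: starting from the r=4 cylinder, the r=5.5 cylinder at (11, 6) misses the remaining region (no effect); the r=8.5 cylinder at (7, -3) partially overlaps it — only the 28.94 mm² overlap (of its 224.40 mm²) is removed, clipping the outline — 1 connected region. The outline is a single polygon with 18 vertices. Extrusion per mm of travel: 0.6 × 0.28 / (π × 0.875²) = 0.069846. Accumulating E over each segment gives final E = 1.4791.

G0 X-4.00 Y0.00 Z0.84
G1 X-3.86 Y-1.04 E0.0733
G1 X-3.46 Y-2.00 E0.1459
G1 X-2.83 Y-2.83 E0.2187
G1 X-2.00 Y-3.46 E0.2915
G1 X-1.41 Y-3.71 E0.3363
G1 X-1.50 Y-3.00 E0.3862
G1 X-1.21 Y-0.80 E0.5412
G1 X-0.36 Y1.25 E0.6962
G1 X0.99 Y3.01 E0.8512
G1 X1.73 Y3.58 E0.9164
G1 X1.04 Y3.86 E0.9684
G1 X0.00 Y4.00 E1.0417
G1 X-1.04 Y3.86 E1.1150
G1 X-2.00 Y3.46 E1.1876
G1 X-2.83 Y2.83 E1.2604
G1 X-3.46 Y2.00 E1.3332
G1 X-3.86 Y1.04 E1.4059
G1 X-4.00 Y0.00 E1.4791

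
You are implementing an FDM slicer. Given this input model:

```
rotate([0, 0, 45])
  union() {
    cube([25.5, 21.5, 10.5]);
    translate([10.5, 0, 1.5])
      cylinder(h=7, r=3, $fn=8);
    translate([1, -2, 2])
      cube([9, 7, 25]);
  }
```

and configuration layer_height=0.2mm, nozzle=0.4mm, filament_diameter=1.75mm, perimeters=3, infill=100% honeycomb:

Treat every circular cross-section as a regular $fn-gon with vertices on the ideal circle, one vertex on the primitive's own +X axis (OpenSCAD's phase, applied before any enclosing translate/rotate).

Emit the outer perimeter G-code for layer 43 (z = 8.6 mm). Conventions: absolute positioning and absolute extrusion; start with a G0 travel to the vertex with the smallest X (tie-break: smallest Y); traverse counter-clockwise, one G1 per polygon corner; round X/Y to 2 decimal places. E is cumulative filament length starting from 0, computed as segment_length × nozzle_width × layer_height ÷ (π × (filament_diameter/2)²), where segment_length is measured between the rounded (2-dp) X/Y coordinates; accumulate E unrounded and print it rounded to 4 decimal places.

G0 X-15.20 Y15.20 Z8.60
G1 X0.00 Y0.00 E0.7150
G1 X0.71 Y0.71 E0.7484
G1 X2.12 Y-0.71 E0.8149
G1 X8.49 Y5.66 E1.1145
G1 X7.07 Y7.07 E1.1811
G1 X18.03 Y18.03 E1.6966
G1 X2.83 Y33.23 E2.4116
G1 X-15.20 Y15.20 E3.2597

At z = 8.6 mm: the cube is present — its section is the full 25.5×21.5 rectangle; the cylinder at (10.5, 0) is absent (z outside [1.5, 8.5]); the 9×7 cube at (1, -2) contributes its full rectangle; Merging all regions: the regions partially overlap (shared area 45.00 mm²), so overlapping operands fuse into one piece — 1 connected region; (whole slice rotated 45° about Z — lengths, areas and connectivity unchanged). The outline is a single polygon with 8 vertices. Extrusion per mm of travel: 0.4 × 0.2 / (π × 0.875²) = 0.033260. Accumulating E over each segment gives final E = 3.2597.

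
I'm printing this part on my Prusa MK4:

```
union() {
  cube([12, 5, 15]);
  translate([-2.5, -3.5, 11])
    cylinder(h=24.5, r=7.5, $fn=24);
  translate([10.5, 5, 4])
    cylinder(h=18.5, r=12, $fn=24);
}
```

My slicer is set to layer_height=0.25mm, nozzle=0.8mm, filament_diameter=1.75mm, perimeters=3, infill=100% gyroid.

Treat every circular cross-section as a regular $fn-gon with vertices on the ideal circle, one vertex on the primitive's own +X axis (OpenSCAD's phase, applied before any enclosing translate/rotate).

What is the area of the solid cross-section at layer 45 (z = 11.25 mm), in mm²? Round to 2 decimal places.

592.53 mm²

At z = 11.25 mm: the cube (footprint 12×5) is included at this height (area 60.00 mm²); the r=7.5 cylinder at (-2.5, -3.5) gives a regular 24-gon of circumradius 7.5 (constant along its height) (area = (24/2)·7.500²·sin(360°/24) = 174.70 mm²); the r=12 cylinder at (10.5, 5) contributes a regular 24-gon of circumradius 12 (area = (24/2)·12.000²·sin(360°/24) = 447.24 mm²); Combining (union): the regions partially overlap — summed areas 681.94 mm² minus the doubly-counted overlap 89.41 mm² gives 592.53 mm² — area = 592.53 mm². Overall, the cross-section is a single solid region. Net area = 592.53 mm².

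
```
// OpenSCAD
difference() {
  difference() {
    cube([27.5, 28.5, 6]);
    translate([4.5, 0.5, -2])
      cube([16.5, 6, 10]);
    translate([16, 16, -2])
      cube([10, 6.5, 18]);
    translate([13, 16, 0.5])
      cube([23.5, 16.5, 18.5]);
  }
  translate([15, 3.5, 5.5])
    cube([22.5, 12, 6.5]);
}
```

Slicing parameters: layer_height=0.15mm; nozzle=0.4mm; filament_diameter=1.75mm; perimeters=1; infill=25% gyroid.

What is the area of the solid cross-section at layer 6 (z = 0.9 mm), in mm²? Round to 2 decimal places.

At z = 0.9 mm: the cube (footprint 27.5×28.5) is included at this height (area 783.75 mm²); the cube at (4.5, 0.5) (footprint 16.5×6) is included at this height (area 99.00 mm²); the 10×6.5 cube at (16, 16) contributes its full rectangle (area 65.00 mm²); the cube at (13, 16) is present — its section is the full 23.5×16.5 rectangle (area 387.75 mm²); After the difference (first − rest): starting from the 27.5×28.5 cube (783.75 mm²), the 16.5×6 cube at (4.5, 0.5) lies wholly inside it (removes its full 99.00 mm² and its 45.00 mm outline becomes a hole wall); the 10×6.5 cube at (16, 16) lies wholly inside it (removes its full 65.00 mm² and its 33.00 mm outline becomes a hole wall); the 23.5×16.5 cube at (13, 16) partially overlaps it — only the 116.25 mm² overlap (of its 387.75 mm²) is removed, clipping the outline — area = 503.50 mm²; the cube at (15, 3.5) is not intersected at this z (z outside [5.5, 12]); Taking the first minus the rest: none of the subtracted shapes is present at this height, so the result so far is unchanged — area = 503.50 mm². Overall, the cross-section is one region with 1 hole. Net area = 503.50 mm².

503.50 mm²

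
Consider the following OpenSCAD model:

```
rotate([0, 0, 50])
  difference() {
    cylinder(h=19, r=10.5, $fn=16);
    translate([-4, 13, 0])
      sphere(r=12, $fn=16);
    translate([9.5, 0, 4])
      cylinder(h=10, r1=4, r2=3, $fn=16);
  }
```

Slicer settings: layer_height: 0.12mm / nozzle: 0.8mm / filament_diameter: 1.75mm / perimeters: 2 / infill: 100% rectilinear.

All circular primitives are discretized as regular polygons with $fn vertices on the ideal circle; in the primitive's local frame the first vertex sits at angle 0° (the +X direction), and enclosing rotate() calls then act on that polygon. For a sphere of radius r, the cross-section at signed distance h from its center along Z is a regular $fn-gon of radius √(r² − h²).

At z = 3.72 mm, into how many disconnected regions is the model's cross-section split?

At z = 3.72 mm: the cylinder: section is a regular 16-gon, circumradius r=10.5; the r=12 sphere at (-4, 13) slices to a regular 16-gon of circumradius 11.409 (√(r²−h²) with h=3.72 from center); the cone at (9.5, 0) is absent (z outside [4, 14]); Taking the first minus the rest: starting from the r=10.5 cylinder, the r=12 sphere at (-4, 13) partially overlaps it — only the 93.81 mm² overlap (of its 398.49 mm²) is removed, clipping the outline — 1 connected region; (rotated 50° about Z; rotation is an isometry so areas/perimeters/island counts are preserved). The result has 1 disconnected region.

1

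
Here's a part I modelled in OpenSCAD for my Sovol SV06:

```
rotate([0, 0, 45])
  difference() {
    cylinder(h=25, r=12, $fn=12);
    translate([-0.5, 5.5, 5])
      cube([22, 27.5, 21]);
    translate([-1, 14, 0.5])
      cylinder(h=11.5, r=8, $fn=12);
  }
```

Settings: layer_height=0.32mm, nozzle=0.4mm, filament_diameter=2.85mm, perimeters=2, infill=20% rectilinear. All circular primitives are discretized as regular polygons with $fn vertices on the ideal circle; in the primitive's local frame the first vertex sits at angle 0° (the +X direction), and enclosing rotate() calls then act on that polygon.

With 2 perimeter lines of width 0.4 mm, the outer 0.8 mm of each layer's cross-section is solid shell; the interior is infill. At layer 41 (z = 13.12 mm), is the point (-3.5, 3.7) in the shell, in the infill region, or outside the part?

At z = 13.12 mm: the cylinder: section is a regular 12-gon, circumradius r=12; the 22×27.5 cube at (-0.5, 5.5) contributes its full rectangle; the cylinder at (-1, 14) is not intersected at this z (z outside [0.5, 12]); Taking the first minus the rest: starting from the r=12 cylinder, the 22×27.5 cube at (-0.5, 5.5) partially overlaps it — only the 49.27 mm² overlap (of its 605.00 mm²) is removed, clipping the outline — 1 connected region; (whole slice rotated 45° about Z — lengths, areas and connectivity unchanged). Overall, the cross-section is a single solid region. Undo the 45° rotation: the query point maps to (0.141, 5.091) in the un-rotated model frame. The nearest boundary edge runs (-0.50, 5.50)→(10.53, 5.50); distance from the point to it = 0.41 mm. The point is inside the cross-section, 0.41 mm from the nearest boundary — within the 0.8 mm shell band (2 × 0.4).

shell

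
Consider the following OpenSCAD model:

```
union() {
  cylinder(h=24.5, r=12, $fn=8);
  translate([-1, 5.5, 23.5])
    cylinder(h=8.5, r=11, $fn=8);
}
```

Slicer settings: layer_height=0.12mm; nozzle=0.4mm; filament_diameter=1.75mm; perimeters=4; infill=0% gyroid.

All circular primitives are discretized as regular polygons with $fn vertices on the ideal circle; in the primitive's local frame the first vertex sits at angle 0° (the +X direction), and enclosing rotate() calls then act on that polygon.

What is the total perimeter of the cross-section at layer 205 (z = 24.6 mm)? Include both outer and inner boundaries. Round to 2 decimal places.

At z = 24.6 mm: the cylinder is absent (z outside [0, 24.5]); the r=11 cylinder at (-1, 5.5) gives a regular 8-gon of circumradius 11 (constant along its height) (perimeter = 2·8·11.000·sin(180°/8) = 67.35 mm); Combining (union): only the r=11 cylinder at (-1, 5.5) is present, so the union is just that shape — boundary = 67.35 mm. Overall, the cross-section is a single solid region. Total boundary length (outer) = 67.35 mm.

67.35 mm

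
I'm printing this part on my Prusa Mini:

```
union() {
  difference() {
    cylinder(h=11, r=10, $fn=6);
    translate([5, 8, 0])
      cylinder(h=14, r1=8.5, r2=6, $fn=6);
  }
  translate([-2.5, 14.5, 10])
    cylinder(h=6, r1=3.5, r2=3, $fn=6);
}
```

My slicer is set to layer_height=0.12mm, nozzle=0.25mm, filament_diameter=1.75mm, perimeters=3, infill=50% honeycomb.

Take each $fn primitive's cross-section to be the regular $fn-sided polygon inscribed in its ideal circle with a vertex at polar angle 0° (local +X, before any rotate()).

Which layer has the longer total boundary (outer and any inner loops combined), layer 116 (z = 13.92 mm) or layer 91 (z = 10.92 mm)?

Layer 116 (z = 13.92): the cylinder does not reach this height (z outside [0, 11]); the cone at (5, 8) (r1=8.5→r2=6) has section circumradius 6.014 here — a regular 6-gon (perimeter = 2·6·6.014·sin(180°/6) = 36.09 mm); Taking the first minus the rest: the first operand is absent here, so nothing remains; the cone at (-2.5, 14.5) (r1=3.5→r2=3) has section circumradius 3.173 here — a regular 6-gon (perimeter = 2·6·3.173·sin(180°/6) = 19.04 mm); Merging all regions: only the cone at (-2.5, 14.5) is present, so the union is just that shape — boundary = 19.04 mm. So its perimeter = 19.04 mm. Layer 91 (z = 10.92): the r=10 cylinder gives a regular 6-gon of circumradius 10 (constant along its height) (perimeter = 2·6·10.000·sin(180°/6) = 60.00 mm); the cone at (5, 8): at t=0.780 of its height the radius interpolates to r₁+(r₂−r₁)t = 6.550, giving a regular 6-gon of that circumradius (perimeter = 2·6·6.550·sin(180°/6) = 39.30 mm); After the difference (first − rest): starting from the r=10 cylinder, the cone at (5, 8) partially overlaps it — only the 43.58 mm² overlap (of its 111.46 mm²) is removed, clipping the outline — boundary = 61.14 mm; the cone at (-2.5, 14.5) (r1=3.5→r2=3) has section circumradius 3.423 here — a regular 6-gon (perimeter = 2·6·3.423·sin(180°/6) = 20.54 mm); Merging all regions: the 2 present regions are separate (no shared area or edge), so areas and boundary lengths simply add and each stays a separate island — boundary = 81.68 mm. So its perimeter = 81.68 mm. Layer 91 is larger (81.68 vs 19.04 mm).

layer 91 (z = 10.92 mm)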